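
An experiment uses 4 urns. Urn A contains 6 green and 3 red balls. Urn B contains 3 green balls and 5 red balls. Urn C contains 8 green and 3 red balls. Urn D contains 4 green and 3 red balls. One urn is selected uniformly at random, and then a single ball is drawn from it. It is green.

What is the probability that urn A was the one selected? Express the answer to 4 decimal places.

The likelihood of this draw under each hypothesis: P(data | urn A) = (6/9) = 0.66667; P(data | urn B) = (3/8) = 0.375; P(data | urn C) = (8/11) = 0.72727; P(data | urn D) = (4/7) = 0.57143.
Multiplying each by its prior: 1/4 · 0.66667 = 0.16667, 1/4 · 0.375 = 0.09375, 1/4 · 0.72727 = 0.18182, 1/4 · 0.57143 = 0.14286; with total 0.58509.
So P(urn A | data) = (0.16667) / (0.58509) = 0.28486.

0.2849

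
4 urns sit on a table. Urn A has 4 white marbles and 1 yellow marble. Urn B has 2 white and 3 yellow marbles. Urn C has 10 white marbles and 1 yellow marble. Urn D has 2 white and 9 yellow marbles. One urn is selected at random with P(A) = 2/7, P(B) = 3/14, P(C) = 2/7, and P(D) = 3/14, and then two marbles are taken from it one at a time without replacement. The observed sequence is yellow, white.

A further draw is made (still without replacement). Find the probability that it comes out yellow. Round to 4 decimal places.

0.4057

Compute the likelihood of the observed sequence for each case: P(data | urn A) = (1/5)(4/4) = 0.2; P(data | urn B) = (3/5)(2/4) = 0.3; P(data | urn C) = (1/11)(10/10) = 0.090909; P(data | urn D) = (9/11)(2/10) = 0.16364.
The prior-weighted likelihoods are 2/7 · 0.2 = 0.057143, 3/14 · 0.3 = 0.064286, 2/7 · 0.090909 = 0.025974, 3/14 · 0.16364 = 0.035065; with total 0.18247.
Normalising, the posterior is P(urn A | data) = 0.31317, P(urn B | data) = 0.35231, P(urn C | data) = 0.14235, P(urn D | data) = 0.19217.
So P(yellow next | data) = Σ P(yellow next | H) P(H | data) = (0)(0.31317) + (2/3)(0.35231) + (0)(0.14235) + (8/9)(0.19217) = 0.40569.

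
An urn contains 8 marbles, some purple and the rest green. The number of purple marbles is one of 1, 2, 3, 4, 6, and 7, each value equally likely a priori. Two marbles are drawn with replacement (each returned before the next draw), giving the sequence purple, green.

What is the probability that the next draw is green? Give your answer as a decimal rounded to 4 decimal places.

0.5272

Under each hypothesis, the probability of the observed sequence is: P(data | r = 1) = (1/8)(7/8) = 7/64; P(data | r = 2) = (2/8)(6/8) = 3/16; P(data | r = 3) = (3/8)(5/8) = 15/64; P(data | r = 4) = (4/8)(4/8) = 1/4; P(data | r = 6) = (6/8)(2/8) = 3/16; P(data | r = 7) = (7/8)(1/8) = 7/64.
The prior-weighted likelihoods are 1/6 · 7/64 = 7/384, 1/6 · 3/16 = 1/32, 1/6 · 15/64 = 5/128, 1/6 · 1/4 = 1/24, 1/6 · 3/16 = 1/32, 1/6 · 7/64 = 7/384; with total 23/128.
The posterior is then P(r = 1 | data) = 7/69, P(r = 2 | data) = 4/23, P(r = 3 | data) = 5/23, P(r = 4 | data) = 16/69, P(r = 6 | data) = 4/23, P(r = 7 | data) = 7/69.
The predictive probability is P(green next | data) = (7/8)(7/69) + (3/4)(4/23) + (5/8)(5/23) + (1/2)(16/69) + (1/4)(4/23) + (1/8)(7/69) = 97/184.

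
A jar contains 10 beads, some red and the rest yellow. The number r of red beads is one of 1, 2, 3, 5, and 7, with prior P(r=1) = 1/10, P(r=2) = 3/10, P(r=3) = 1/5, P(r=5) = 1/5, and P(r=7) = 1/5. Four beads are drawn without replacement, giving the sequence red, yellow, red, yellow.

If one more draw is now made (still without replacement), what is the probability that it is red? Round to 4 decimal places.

Compute the likelihood of the observed sequence for each case: P(data | r = 1) = (1/10)(9/9)(0/8) = 0; P(data | r = 2) = (2/10)(8/9)(1/8)(7/7) = 0.022222; P(data | r = 3) = (3/10)(7/9)(2/8)(6/7) = 0.05; P(data | r = 5) = (5/10)(5/9)(4/8)(4/7) = 0.079365; P(data | r = 7) = (7/10)(3/9)(6/8)(2/7) = 0.05.
Multiplying each by its prior: 1/10 · 0 = 0, 3/10 · 0.022222 = 0.0066667, 1/5 · 0.05 = 0.01, 1/5 · 0.079365 = 0.015873, 1/5 · 0.05 = 0.01; with total 0.04254.
The posterior is then P(r = 1 | data) = 0, P(r = 2 | data) = 0.15672, P(r = 3 | data) = 0.23507, P(r = 5 | data) = 0.37313, P(r = 7 | data) = 0.23507.
The predictive probability is P(red next | data) = (0)(0.15672) + (1/6)(0.23507) + (1/2)(0.37313) + (5/6)(0.23507) = 0.42164.

0.4216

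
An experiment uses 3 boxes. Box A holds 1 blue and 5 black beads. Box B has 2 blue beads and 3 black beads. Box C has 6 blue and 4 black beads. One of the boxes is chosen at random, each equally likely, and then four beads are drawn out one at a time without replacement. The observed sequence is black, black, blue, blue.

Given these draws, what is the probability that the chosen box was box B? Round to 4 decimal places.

0.5833

The likelihood of the observed sequence under each hypothesis: P(data | box A) = (5/6)(4/5)(1/4)(0/3) = 0; P(data | box B) = (3/5)(2/4)(2/3)(1/2) = 1/10; P(data | box C) = (4/10)(3/9)(6/8)(5/7) = 1/14.
Multiplying each by its prior: 1/3 · 0 = 0, 1/3 · 1/10 = 1/30, 1/3 · 1/14 = 1/42; summing to 2/35.
By Bayes' rule, P(box B | data) = (1/30) / (2/35) = 7/12.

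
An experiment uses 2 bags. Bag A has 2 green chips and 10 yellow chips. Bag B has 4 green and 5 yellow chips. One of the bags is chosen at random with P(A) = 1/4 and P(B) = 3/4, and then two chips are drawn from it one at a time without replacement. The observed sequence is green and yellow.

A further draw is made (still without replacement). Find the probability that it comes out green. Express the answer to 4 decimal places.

0.3780

For each hypothesis, P(data | H) works out to: P(data | bag A) = (2/12)(10/11) = 5/33; P(data | bag B) = (4/9)(5/8) = 5/18.
The prior-weighted likelihoods are 1/4 · 5/33 = 5/132, 3/4 · 5/18 = 5/24; with total 65/264.
Dividing through by the total gives posterior P(bag A | data) = 2/13, P(bag B | data) = 11/13.
So P(green next | data) = Σ P(green next | H) P(H | data) = (1/10)(2/13) + (3/7)(11/13) = 172/455.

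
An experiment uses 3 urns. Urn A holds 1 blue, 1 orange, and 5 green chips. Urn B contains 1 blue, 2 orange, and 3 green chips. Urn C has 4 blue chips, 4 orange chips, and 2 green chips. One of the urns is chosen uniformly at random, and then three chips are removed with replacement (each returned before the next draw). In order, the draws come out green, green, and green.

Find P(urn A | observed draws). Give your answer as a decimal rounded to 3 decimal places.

Compute the likelihood of the observed sequence for each case: P(data | urn A) = (5/7)(5/7)(5/7) = 0.36443; P(data | urn B) = (3/6)(3/6)(3/6) = 0.125; P(data | urn C) = (2/10)(2/10)(2/10) = 0.008.
Weighting by the prior gives 1/3 · 0.36443 = 0.12148, 1/3 · 0.125 = 0.041667, 1/3 · 0.008 = 0.0026667; summing to 0.16581.
Hence P(urn A | data) = (0.12148) / (0.16581) = 0.73263.

0.733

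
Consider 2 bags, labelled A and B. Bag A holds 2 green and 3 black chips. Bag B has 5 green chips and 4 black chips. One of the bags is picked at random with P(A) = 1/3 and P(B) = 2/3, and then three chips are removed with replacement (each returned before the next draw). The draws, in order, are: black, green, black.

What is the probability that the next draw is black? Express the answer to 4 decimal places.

0.5061

Under each hypothesis, the probability of the observed sequence is: P(data | bag A) = (3/5)(2/5)(3/5) = 0.144; P(data | bag B) = (4/9)(5/9)(4/9) = 0.10974.
The prior-weighted likelihoods are 1/3 · 0.144 = 0.048, 2/3 · 0.10974 = 0.07316; these sum to 0.12116.
The posterior is then P(bag A | data) = 0.39617, P(bag B | data) = 0.60383.
The predictive probability is P(black next | data) = (3/5)(0.39617) + (4/9)(0.60383) = 0.50607.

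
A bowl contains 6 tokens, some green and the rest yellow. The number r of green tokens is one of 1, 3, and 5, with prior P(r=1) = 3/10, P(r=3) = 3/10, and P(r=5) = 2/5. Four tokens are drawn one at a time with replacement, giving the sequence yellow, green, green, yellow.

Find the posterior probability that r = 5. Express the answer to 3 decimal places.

Compute the likelihood of the observed sequence for each case: P(data | r = 1) = (5/6)(1/6)(1/6)(5/6) = 0.01929; P(data | r = 3) = (3/6)(3/6)(3/6)(3/6) = 0.0625; P(data | r = 5) = (1/6)(5/6)(5/6)(1/6) = 0.01929.
The prior-weighted likelihoods are 3/10 · 0.01929 = 0.005787, 3/10 · 0.0625 = 0.01875, 2/5 · 0.01929 = 0.007716; with total 0.032253.
Hence P(r = 5 | data) = (0.007716) / (0.032253) = 0.23923.

0.239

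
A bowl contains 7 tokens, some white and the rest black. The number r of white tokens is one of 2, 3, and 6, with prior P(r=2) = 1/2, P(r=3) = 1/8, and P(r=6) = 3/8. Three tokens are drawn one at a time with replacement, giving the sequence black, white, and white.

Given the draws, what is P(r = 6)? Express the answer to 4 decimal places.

Under each hypothesis, the probability of the observed sequence is: P(data | r = 2) = (5/7)(2/7)(2/7) = 20/343; P(data | r = 3) = (4/7)(3/7)(3/7) = 36/343; P(data | r = 6) = (1/7)(6/7)(6/7) = 36/343.
Weighting by the prior gives 1/2 · 20/343 = 10/343, 1/8 · 36/343 = 9/686, 3/8 · 36/343 = 27/686; with total 4/49.
So P(r = 6 | data) = (27/686) / (4/49) = 27/56.

0.4821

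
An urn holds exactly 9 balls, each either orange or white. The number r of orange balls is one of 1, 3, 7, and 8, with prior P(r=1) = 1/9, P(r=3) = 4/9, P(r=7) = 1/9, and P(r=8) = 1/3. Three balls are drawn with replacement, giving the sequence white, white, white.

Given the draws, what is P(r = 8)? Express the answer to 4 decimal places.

The likelihood of the observed sequence under each hypothesis: P(data | r = 1) = (8/9)(8/9)(8/9) = 0.70233; P(data | r = 3) = (6/9)(6/9)(6/9) = 0.2963; P(data | r = 7) = (2/9)(2/9)(2/9) = 0.010974; P(data | r = 8) = (1/9)(1/9)(1/9) = 0.0013717.
Multiplying each by its prior: 1/9 · 0.70233 = 0.078037, 4/9 · 0.2963 = 0.13169, 1/9 · 0.010974 = 0.0012193, 1/3 · 0.0013717 = 0.00045725; summing to 0.2114.
Hence P(r = 8 | data) = (0.00045725) / (0.2114) = 0.0021629.

0.0022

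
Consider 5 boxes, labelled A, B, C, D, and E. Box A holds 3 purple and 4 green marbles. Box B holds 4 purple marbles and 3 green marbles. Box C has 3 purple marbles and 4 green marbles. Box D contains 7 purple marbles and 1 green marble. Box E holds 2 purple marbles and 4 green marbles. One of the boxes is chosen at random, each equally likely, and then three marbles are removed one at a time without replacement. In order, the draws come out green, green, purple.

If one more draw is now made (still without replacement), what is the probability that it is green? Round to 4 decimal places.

For each hypothesis, P(data | H) works out to: P(data | box A) = (4/7)(3/6)(3/5) = 6/35; P(data | box B) = (3/7)(2/6)(4/5) = 4/35; P(data | box C) = (4/7)(3/6)(3/5) = 6/35; P(data | box D) = (1/8)(0/7) = 0; P(data | box E) = (4/6)(3/5)(2/4) = 1/5.
The prior-weighted likelihoods are 1/5 · 6/35 = 6/175, 1/5 · 4/35 = 4/175, 1/5 · 6/35 = 6/175, 1/5 · 0 = 0, 1/5 · 1/5 = 1/25; summing to 23/175.
Dividing through by the total gives posterior P(box A | data) = 6/23, P(box B | data) = 4/23, P(box C | data) = 6/23, P(box D | data) = 0, P(box E | data) = 7/23.
The predictive probability is P(green next | data) = (1/2)(6/23) + (1/4)(4/23) + (1/2)(6/23) + (2/3)(7/23) = 35/69.

0.5072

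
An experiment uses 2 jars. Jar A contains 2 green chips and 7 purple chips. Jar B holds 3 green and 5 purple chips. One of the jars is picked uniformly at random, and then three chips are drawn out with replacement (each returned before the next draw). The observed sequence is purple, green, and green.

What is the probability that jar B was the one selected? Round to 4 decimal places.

0.6959

For each hypothesis, P(data | H) works out to: P(data | jar A) = (7/9)(2/9)(2/9) = 0.038409; P(data | jar B) = (5/8)(3/8)(3/8) = 0.087891.
Weighting by the prior gives 1/2 · 0.038409 = 0.019204, 1/2 · 0.087891 = 0.043945; these sum to 0.06315.
By Bayes' rule, P(jar B | data) = (0.043945) / (0.06315) = 0.69589.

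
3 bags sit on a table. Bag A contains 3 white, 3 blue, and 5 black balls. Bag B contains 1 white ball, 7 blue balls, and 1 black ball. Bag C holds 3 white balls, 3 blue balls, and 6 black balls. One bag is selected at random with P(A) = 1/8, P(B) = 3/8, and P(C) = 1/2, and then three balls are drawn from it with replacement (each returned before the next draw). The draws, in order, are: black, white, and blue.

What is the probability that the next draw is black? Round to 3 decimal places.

Under each hypothesis, the probability of the observed sequence is: P(data | bag A) = (5/11)(3/11)(3/11) = 0.033809; P(data | bag B) = (1/9)(1/9)(7/9) = 0.0096022; P(data | bag C) = (6/12)(3/12)(3/12) = 0.03125.
Multiplying each by its prior: 1/8 · 0.033809 = 0.0042261, 3/8 · 0.0096022 = 0.0036008, 1/2 · 0.03125 = 0.015625; summing to 0.023452.
The posterior is then P(bag A | data) = 0.1802, P(bag B | data) = 0.15354, P(bag C | data) = 0.66626.
So P(black next | data) = Σ P(black next | H) P(H | data) = (5/11)(0.1802) + (1/9)(0.15354) + (1/2)(0.66626) = 0.4321.

0.432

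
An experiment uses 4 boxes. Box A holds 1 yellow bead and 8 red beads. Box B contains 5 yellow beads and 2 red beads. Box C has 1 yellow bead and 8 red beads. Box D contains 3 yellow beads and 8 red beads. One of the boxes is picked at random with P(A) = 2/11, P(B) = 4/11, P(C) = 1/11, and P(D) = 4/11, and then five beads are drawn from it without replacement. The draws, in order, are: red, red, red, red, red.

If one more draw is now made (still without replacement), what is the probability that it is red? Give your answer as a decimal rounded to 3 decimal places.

The likelihood of the observed sequence under each hypothesis: P(data | box A) = (8/9)(7/8)(6/7)(5/6)(4/5) = 4/9; P(data | box B) = (2/7)(1/6)(0/5) = 0; P(data | box C) = (8/9)(7/8)(6/7)(5/6)(4/5) = 4/9; P(data | box D) = (8/11)(7/10)(6/9)(5/8)(4/7) = 4/33.
Weighting by the prior gives 2/11 · 4/9 = 8/99, 4/11 · 0 = 0, 1/11 · 4/9 = 4/99, 4/11 · 4/33 = 16/363; summing to 20/121.
The posterior is then P(box A | data) = 22/45, P(box B | data) = 0, P(box C | data) = 11/45, P(box D | data) = 4/15.
The predictive probability is P(red next | data) = (3/4)(22/45) + (3/4)(11/45) + (1/2)(4/15) = 41/60.

0.683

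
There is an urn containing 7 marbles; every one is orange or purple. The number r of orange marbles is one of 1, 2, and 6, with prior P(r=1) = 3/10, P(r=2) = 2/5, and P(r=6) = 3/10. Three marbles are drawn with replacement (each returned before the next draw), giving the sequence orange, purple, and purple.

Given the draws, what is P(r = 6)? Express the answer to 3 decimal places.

0.055

For each hypothesis, P(data | H) works out to: P(data | r = 1) = (1/7)(6/7)(6/7) = 0.10496; P(data | r = 2) = (2/7)(5/7)(5/7) = 0.14577; P(data | r = 6) = (6/7)(1/7)(1/7) = 0.017493.
Multiplying each by its prior: 3/10 · 0.10496 = 0.031487, 2/5 · 0.14577 = 0.058309, 3/10 · 0.017493 = 0.0052478; these sum to 0.095044.
Hence P(r = 6 | data) = (0.0052478) / (0.095044) = 0.055215.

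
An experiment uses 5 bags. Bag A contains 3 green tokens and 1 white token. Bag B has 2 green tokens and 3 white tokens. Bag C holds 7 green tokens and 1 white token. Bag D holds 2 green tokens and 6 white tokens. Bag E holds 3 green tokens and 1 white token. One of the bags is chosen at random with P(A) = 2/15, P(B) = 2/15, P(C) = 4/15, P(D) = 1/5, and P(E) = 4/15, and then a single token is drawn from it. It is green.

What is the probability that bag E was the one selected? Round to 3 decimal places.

Under each hypothesis, the probability of this draw is: P(data | bag A) = (3/4) = 3/4; P(data | bag B) = (2/5) = 2/5; P(data | bag C) = (7/8) = 7/8; P(data | bag D) = (2/8) = 1/4; P(data | bag E) = (3/4) = 3/4.
Multiplying each by its prior: 2/15 · 3/4 = 1/10, 2/15 · 2/5 = 4/75, 4/15 · 7/8 = 7/30, 1/5 · 1/4 = 1/20, 4/15 · 3/4 = 1/5; these sum to 191/300.
By Bayes' rule, P(bag E | data) = (1/5) / (191/300) = 60/191.

0.314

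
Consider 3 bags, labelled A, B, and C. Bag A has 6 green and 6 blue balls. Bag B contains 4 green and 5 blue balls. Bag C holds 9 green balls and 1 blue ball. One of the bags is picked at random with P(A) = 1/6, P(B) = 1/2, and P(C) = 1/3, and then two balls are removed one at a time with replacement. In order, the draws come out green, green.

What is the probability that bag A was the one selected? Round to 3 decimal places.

0.102

The likelihood of the observed sequence under each hypothesis: P(data | bag A) = (6/12)(6/12) = 0.25; P(data | bag B) = (4/9)(4/9) = 0.19753; P(data | bag C) = (9/10)(9/10) = 0.81.
Multiplying each by its prior: 1/6 · 0.25 = 0.041667, 1/2 · 0.19753 = 0.098765, 1/3 · 0.81 = 0.27; summing to 0.41043.
So P(bag A | data) = (0.041667) / (0.41043) = 0.10152.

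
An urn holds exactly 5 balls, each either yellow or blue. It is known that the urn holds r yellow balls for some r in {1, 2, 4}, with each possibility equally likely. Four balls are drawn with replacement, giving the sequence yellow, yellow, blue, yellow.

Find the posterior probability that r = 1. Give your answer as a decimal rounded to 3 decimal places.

For each hypothesis, P(data | H) works out to: P(data | r = 1) = (1/5)(1/5)(4/5)(1/5) = 0.0064; P(data | r = 2) = (2/5)(2/5)(3/5)(2/5) = 0.0384; P(data | r = 4) = (4/5)(4/5)(1/5)(4/5) = 0.1024.
The prior-weighted likelihoods are 1/3 · 0.0064 = 0.0021333, 1/3 · 0.0384 = 0.0128, 1/3 · 0.1024 = 0.034133; summing to 0.049067.
Hence P(r = 1 | data) = (0.0021333) / (0.049067) = 0.043478.

0.043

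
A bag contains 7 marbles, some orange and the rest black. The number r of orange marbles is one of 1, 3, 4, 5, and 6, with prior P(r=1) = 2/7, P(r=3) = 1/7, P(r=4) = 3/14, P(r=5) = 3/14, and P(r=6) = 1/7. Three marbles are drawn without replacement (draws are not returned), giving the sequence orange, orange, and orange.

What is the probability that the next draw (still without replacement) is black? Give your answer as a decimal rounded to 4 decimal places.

Compute the likelihood of the observed sequence for each case: P(data | r = 1) = (1/7)(0/6) = 0; P(data | r = 3) = (3/7)(2/6)(1/5) = 1/35; P(data | r = 4) = (4/7)(3/6)(2/5) = 4/35; P(data | r = 5) = (5/7)(4/6)(3/5) = 2/7; P(data | r = 6) = (6/7)(5/6)(4/5) = 4/7.
Multiplying each by its prior: 2/7 · 0 = 0, 1/7 · 1/35 = 1/245, 3/14 · 4/35 = 6/245, 3/14 · 2/7 = 3/49, 1/7 · 4/7 = 4/49; these sum to 6/35.
Dividing through by the total gives posterior P(r = 1 | data) = 0, P(r = 3 | data) = 1/42, P(r = 4 | data) = 1/7, P(r = 5 | data) = 5/14, P(r = 6 | data) = 10/21.
Averaging over the posterior, P(black next | data) = (1)(1/42) + (3/4)(1/7) + (1/2)(5/14) + (1/4)(10/21) = 3/7.

0.4286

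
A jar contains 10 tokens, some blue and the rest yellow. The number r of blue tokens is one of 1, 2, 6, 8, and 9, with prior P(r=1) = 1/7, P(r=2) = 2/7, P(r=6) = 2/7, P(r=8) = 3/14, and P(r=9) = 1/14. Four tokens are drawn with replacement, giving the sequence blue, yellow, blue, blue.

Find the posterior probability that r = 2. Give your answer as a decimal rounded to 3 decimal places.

Under each hypothesis, the probability of the observed sequence is: P(data | r = 1) = (1/10)(9/10)(1/10)(1/10) = 0.0009; P(data | r = 2) = (2/10)(8/10)(2/10)(2/10) = 0.0064; P(data | r = 6) = (6/10)(4/10)(6/10)(6/10) = 0.0864; P(data | r = 8) = (8/10)(2/10)(8/10)(8/10) = 0.1024; P(data | r = 9) = (9/10)(1/10)(9/10)(9/10) = 0.0729.
Multiplying each by its prior: 1/7 · 0.0009 = 0.00012857, 2/7 · 0.0064 = 0.0018286, 2/7 · 0.0864 = 0.024686, 3/14 · 0.1024 = 0.021943, 1/14 · 0.0729 = 0.0052071; these sum to 0.053793.
So P(r = 2 | data) = (0.0018286) / (0.053793) = 0.033993.

0.034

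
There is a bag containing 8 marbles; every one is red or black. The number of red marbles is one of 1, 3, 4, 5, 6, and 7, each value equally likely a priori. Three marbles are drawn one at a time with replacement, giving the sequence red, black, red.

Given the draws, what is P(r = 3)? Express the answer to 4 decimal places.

For each hypothesis, P(data | H) works out to: P(data | r = 1) = (1/8)(7/8)(1/8) = 0.013672; P(data | r = 3) = (3/8)(5/8)(3/8) = 0.087891; P(data | r = 4) = (4/8)(4/8)(4/8) = 0.125; P(data | r = 5) = (5/8)(3/8)(5/8) = 0.14648; P(data | r = 6) = (6/8)(2/8)(6/8) = 0.14062; P(data | r = 7) = (7/8)(1/8)(7/8) = 0.095703.
The prior-weighted likelihoods are 1/6 · 0.013672 = 0.0022786, 1/6 · 0.087891 = 0.014648, 1/6 · 0.125 = 0.020833, 1/6 · 0.14648 = 0.024414, 1/6 · 0.14062 = 0.023438, 1/6 · 0.095703 = 0.015951; summing to 0.10156.
Hence P(r = 3 | data) = (0.014648) / (0.10156) = 0.14423.

0.1442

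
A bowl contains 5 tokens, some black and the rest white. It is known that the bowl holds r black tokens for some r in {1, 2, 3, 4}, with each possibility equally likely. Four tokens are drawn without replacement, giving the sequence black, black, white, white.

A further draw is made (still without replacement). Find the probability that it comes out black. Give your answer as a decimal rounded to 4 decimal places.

0.5000

Compute the likelihood of the observed sequence for each case: P(data | r = 1) = (1/5)(0/4) = 0; P(data | r = 2) = (2/5)(1/4)(3/3)(2/2) = 1/10; P(data | r = 3) = (3/5)(2/4)(2/3)(1/2) = 1/10; P(data | r = 4) = (4/5)(3/4)(1/3)(0/2) = 0.
The prior-weighted likelihoods are 1/4 · 0 = 0, 1/4 · 1/10 = 1/40, 1/4 · 1/10 = 1/40, 1/4 · 0 = 0; with total 1/20.
The posterior is then P(r = 1 | data) = 0, P(r = 2 | data) = 1/2, P(r = 3 | data) = 1/2, P(r = 4 | data) = 0.
Averaging over the posterior, P(black next | data) = (0)(1/2) + (1)(1/2) = 1/2.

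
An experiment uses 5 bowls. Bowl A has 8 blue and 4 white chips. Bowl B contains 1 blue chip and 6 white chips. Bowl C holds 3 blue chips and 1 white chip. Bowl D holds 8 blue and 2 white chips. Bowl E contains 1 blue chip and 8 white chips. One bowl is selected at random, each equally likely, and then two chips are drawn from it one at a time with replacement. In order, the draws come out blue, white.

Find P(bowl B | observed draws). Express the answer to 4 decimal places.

0.1548

Under each hypothesis, the probability of the observed sequence is: P(data | bowl A) = (8/12)(4/12) = 0.22222; P(data | bowl B) = (1/7)(6/7) = 0.12245; P(data | bowl C) = (3/4)(1/4) = 0.1875; P(data | bowl D) = (8/10)(2/10) = 0.16; P(data | bowl E) = (1/9)(8/9) = 0.098765.
Multiplying each by its prior: 1/5 · 0.22222 = 0.044444, 1/5 · 0.12245 = 0.02449, 1/5 · 0.1875 = 0.0375, 1/5 · 0.16 = 0.032, 1/5 · 0.098765 = 0.019753; with total 0.15819.
Hence P(bowl B | data) = (0.02449) / (0.15819) = 0.15482.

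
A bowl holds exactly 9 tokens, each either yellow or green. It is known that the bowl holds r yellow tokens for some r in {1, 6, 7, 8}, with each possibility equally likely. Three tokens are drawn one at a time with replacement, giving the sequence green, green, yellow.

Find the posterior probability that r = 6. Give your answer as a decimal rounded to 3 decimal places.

0.351

For each hypothesis, P(data | H) works out to: P(data | r = 1) = (8/9)(8/9)(1/9) = 0.087791; P(data | r = 6) = (3/9)(3/9)(6/9) = 0.074074; P(data | r = 7) = (2/9)(2/9)(7/9) = 0.038409; P(data | r = 8) = (1/9)(1/9)(8/9) = 0.010974.
The prior-weighted likelihoods are 1/4 · 0.087791 = 0.021948, 1/4 · 0.074074 = 0.018519, 1/4 · 0.038409 = 0.0096022, 1/4 · 0.010974 = 0.0027435; these sum to 0.052812.
Therefore the posterior P(r = 6 | data) = (0.018519) / (0.052812) = 0.35065.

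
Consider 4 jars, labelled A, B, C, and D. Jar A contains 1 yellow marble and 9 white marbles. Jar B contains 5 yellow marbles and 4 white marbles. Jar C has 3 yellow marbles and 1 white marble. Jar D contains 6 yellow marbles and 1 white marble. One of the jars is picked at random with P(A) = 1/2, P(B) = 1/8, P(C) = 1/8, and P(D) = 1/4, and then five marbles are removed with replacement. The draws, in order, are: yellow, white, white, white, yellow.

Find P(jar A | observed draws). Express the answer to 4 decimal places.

0.4206

Under each hypothesis, the probability of the observed sequence is: P(data | jar A) = (1/10)(9/10)(9/10)(9/10)(1/10) = 0.00729; P(data | jar B) = (5/9)(4/9)(4/9)(4/9)(5/9) = 0.027096; P(data | jar C) = (3/4)(1/4)(1/4)(1/4)(3/4) = 0.0087891; P(data | jar D) = (6/7)(1/7)(1/7)(1/7)(6/7) = 0.002142.
Weighting by the prior gives 1/2 · 0.00729 = 0.003645, 1/8 · 0.027096 = 0.003387, 1/8 · 0.0087891 = 0.0010986, 1/4 · 0.002142 = 0.00053549; with total 0.0086661.
So P(jar A | data) = (0.003645) / (0.0086661) = 0.4206.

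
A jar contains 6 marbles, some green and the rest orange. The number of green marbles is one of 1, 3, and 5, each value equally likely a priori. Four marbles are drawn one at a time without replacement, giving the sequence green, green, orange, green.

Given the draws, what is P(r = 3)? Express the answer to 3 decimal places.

0.231

The likelihood of the observed sequence under each hypothesis: P(data | r = 1) = (1/6)(0/5) = 0; P(data | r = 3) = (3/6)(2/5)(3/4)(1/3) = 1/20; P(data | r = 5) = (5/6)(4/5)(1/4)(3/3) = 1/6.
The prior-weighted likelihoods are 1/3 · 0 = 0, 1/3 · 1/20 = 1/60, 1/3 · 1/6 = 1/18; summing to 13/180.
So P(r = 3 | data) = (1/60) / (13/180) = 3/13.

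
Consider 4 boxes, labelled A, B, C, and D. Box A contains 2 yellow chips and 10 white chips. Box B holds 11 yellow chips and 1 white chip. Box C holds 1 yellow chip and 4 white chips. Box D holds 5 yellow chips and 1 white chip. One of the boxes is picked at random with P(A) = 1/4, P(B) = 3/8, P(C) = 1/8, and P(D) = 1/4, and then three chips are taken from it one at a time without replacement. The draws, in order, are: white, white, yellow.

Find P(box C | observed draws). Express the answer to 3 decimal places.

0.423

For each hypothesis, P(data | H) works out to: P(data | box A) = (10/12)(9/11)(2/10) = 3/22; P(data | box B) = (1/12)(0/11) = 0; P(data | box C) = (4/5)(3/4)(1/3) = 1/5; P(data | box D) = (1/6)(0/5) = 0.
Weighting by the prior gives 1/4 · 3/22 = 3/88, 3/8 · 0 = 0, 1/8 · 1/5 = 1/40, 1/4 · 0 = 0; these sum to 13/220.
Therefore the posterior P(box C | data) = (1/40) / (13/220) = 11/26.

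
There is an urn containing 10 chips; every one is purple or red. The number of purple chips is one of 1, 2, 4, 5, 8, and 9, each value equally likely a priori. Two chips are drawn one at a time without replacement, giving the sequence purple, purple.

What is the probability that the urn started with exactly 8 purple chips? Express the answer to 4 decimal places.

For each hypothesis, P(data | H) works out to: P(data | r = 1) = (1/10)(0/9) = 0; P(data | r = 2) = (2/10)(1/9) = 1/45; P(data | r = 4) = (4/10)(3/9) = 2/15; P(data | r = 5) = (5/10)(4/9) = 2/9; P(data | r = 8) = (8/10)(7/9) = 28/45; P(data | r = 9) = (9/10)(8/9) = 4/5.
Multiplying each by its prior: 1/6 · 0 = 0, 1/6 · 1/45 = 1/270, 1/6 · 2/15 = 1/45, 1/6 · 2/9 = 1/27, 1/6 · 28/45 = 14/135, 1/6 · 4/5 = 2/15; these sum to 3/10.
So P(r = 8 | data) = (14/135) / (3/10) = 28/81.

0.3457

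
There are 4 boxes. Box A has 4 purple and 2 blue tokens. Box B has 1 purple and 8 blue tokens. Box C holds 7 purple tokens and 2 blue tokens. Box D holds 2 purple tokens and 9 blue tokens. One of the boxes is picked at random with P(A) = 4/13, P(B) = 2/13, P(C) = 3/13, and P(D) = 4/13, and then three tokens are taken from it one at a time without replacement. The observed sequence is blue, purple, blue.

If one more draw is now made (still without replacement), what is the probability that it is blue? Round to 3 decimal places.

Under each hypothesis, the probability of the observed sequence is: P(data | box A) = (2/6)(4/5)(1/4) = 0.066667; P(data | box B) = (8/9)(1/8)(7/7) = 0.11111; P(data | box C) = (2/9)(7/8)(1/7) = 0.027778; P(data | box D) = (9/11)(2/10)(8/9) = 0.14545.
Weighting by the prior gives 4/13 · 0.066667 = 0.020513, 2/13 · 0.11111 = 0.017094, 3/13 · 0.027778 = 0.0064103, 4/13 · 0.14545 = 0.044755; summing to 0.088772.
Dividing through by the total gives posterior P(box A | data) = 0.23107, P(box B | data) = 0.19256, P(box C | data) = 0.07221, P(box D | data) = 0.50416.
Averaging over the posterior, P(blue next | data) = (0)(0.23107) + (1)(0.19256) + (0)(0.07221) + (7/8)(0.50416) = 0.6337.

0.634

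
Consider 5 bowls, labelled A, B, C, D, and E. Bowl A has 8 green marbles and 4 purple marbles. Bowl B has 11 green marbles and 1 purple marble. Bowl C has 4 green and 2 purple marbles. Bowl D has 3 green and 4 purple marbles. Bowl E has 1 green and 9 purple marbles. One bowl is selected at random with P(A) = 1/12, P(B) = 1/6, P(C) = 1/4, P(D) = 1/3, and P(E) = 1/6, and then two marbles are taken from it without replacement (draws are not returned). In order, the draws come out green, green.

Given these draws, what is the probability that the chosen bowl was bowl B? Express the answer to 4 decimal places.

For each hypothesis, P(data | H) works out to: P(data | bowl A) = (8/12)(7/11) = 0.42424; P(data | bowl B) = (11/12)(10/11) = 0.83333; P(data | bowl C) = (4/6)(3/5) = 0.4; P(data | bowl D) = (3/7)(2/6) = 0.14286; P(data | bowl E) = (1/10)(0/9) = 0.
Multiplying each by its prior: 1/12 · 0.42424 = 0.035354, 1/6 · 0.83333 = 0.13889, 1/4 · 0.4 = 0.1, 1/3 · 0.14286 = 0.047619, 1/6 · 0 = 0; these sum to 0.32186.
Therefore the posterior P(bowl B | data) = (0.13889) / (0.32186) = 0.43152.

0.4315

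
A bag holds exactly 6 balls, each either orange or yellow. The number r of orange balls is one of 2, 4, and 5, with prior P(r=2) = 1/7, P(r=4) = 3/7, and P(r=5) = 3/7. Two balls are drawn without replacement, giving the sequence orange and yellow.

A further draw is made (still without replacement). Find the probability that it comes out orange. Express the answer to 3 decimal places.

Under each hypothesis, the probability of the observed sequence is: P(data | r = 2) = (2/6)(4/5) = 4/15; P(data | r = 4) = (4/6)(2/5) = 4/15; P(data | r = 5) = (5/6)(1/5) = 1/6.
Multiplying each by its prior: 1/7 · 4/15 = 4/105, 3/7 · 4/15 = 4/35, 3/7 · 1/6 = 1/14; summing to 47/210.
The posterior is then P(r = 2 | data) = 8/47, P(r = 4 | data) = 24/47, P(r = 5 | data) = 15/47.
The predictive probability is P(orange next | data) = (1/4)(8/47) + (3/4)(24/47) + (1)(15/47) = 35/47.

0.745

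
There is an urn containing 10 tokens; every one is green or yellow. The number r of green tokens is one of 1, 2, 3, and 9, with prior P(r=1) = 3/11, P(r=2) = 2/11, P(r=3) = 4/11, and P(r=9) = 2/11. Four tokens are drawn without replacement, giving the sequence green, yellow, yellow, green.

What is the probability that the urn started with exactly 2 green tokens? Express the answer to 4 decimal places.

Compute the likelihood of the observed sequence for each case: P(data | r = 1) = (1/10)(9/9)(8/8)(0/7) = 0; P(data | r = 2) = (2/10)(8/9)(7/8)(1/7) = 1/45; P(data | r = 3) = (3/10)(7/9)(6/8)(2/7) = 1/20; P(data | r = 9) = (9/10)(1/9)(0/8) = 0.
Multiplying each by its prior: 3/11 · 0 = 0, 2/11 · 1/45 = 2/495, 4/11 · 1/20 = 1/55, 2/11 · 0 = 0; with total 1/45.
By Bayes' rule, P(r = 2 | data) = (2/495) / (1/45) = 2/11.

0.1818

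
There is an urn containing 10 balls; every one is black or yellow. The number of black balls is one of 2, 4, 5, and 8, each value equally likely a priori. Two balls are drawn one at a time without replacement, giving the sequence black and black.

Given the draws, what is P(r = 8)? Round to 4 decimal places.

Compute the likelihood of the observed sequence for each case: P(data | r = 2) = (2/10)(1/9) = 1/45; P(data | r = 4) = (4/10)(3/9) = 2/15; P(data | r = 5) = (5/10)(4/9) = 2/9; P(data | r = 8) = (8/10)(7/9) = 28/45.
Weighting by the prior gives 1/4 · 1/45 = 1/180, 1/4 · 2/15 = 1/30, 1/4 · 2/9 = 1/18, 1/4 · 28/45 = 7/45; summing to 1/4.
Therefore the posterior P(r = 8 | data) = (7/45) / (1/4) = 28/45.

0.6222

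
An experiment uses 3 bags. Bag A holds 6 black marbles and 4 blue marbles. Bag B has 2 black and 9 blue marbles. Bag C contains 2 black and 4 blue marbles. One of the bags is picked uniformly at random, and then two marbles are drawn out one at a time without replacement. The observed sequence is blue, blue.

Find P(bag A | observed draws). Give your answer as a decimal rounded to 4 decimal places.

0.1122

For each hypothesis, P(data | H) works out to: P(data | bag A) = (4/10)(3/9) = 2/15; P(data | bag B) = (9/11)(8/10) = 36/55; P(data | bag C) = (4/6)(3/5) = 2/5.
The prior-weighted likelihoods are 1/3 · 2/15 = 2/45, 1/3 · 36/55 = 12/55, 1/3 · 2/5 = 2/15; summing to 196/495.
Hence P(bag A | data) = (2/45) / (196/495) = 11/98.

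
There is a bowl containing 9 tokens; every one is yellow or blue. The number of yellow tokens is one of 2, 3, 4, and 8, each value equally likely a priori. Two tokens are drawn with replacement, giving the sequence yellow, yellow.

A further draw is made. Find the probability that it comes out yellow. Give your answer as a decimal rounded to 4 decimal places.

0.7300

The likelihood of the observed sequence under each hypothesis: P(data | r = 2) = (2/9)(2/9) = 4/81; P(data | r = 3) = (3/9)(3/9) = 1/9; P(data | r = 4) = (4/9)(4/9) = 16/81; P(data | r = 8) = (8/9)(8/9) = 64/81.
The prior-weighted likelihoods are 1/4 · 4/81 = 1/81, 1/4 · 1/9 = 1/36, 1/4 · 16/81 = 4/81, 1/4 · 64/81 = 16/81; these sum to 31/108.
Normalising, the posterior is P(r = 2 | data) = 4/93, P(r = 3 | data) = 3/31, P(r = 4 | data) = 16/93, P(r = 8 | data) = 64/93.
The predictive probability is P(yellow next | data) = (2/9)(4/93) + (1/3)(3/31) + (4/9)(16/93) + (8/9)(64/93) = 611/837.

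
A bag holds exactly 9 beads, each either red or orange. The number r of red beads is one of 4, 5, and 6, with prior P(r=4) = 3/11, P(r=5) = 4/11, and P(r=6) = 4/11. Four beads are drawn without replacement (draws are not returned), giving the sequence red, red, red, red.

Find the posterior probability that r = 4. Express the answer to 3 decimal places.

0.036

The likelihood of the observed sequence under each hypothesis: P(data | r = 4) = (4/9)(3/8)(2/7)(1/6) = 0.0079365; P(data | r = 5) = (5/9)(4/8)(3/7)(2/6) = 0.039683; P(data | r = 6) = (6/9)(5/8)(4/7)(3/6) = 0.11905.
The prior-weighted likelihoods are 3/11 · 0.0079365 = 0.0021645, 4/11 · 0.039683 = 0.01443, 4/11 · 0.11905 = 0.04329; with total 0.059885.
Therefore the posterior P(r = 4 | data) = (0.0021645) / (0.059885) = 0.036145.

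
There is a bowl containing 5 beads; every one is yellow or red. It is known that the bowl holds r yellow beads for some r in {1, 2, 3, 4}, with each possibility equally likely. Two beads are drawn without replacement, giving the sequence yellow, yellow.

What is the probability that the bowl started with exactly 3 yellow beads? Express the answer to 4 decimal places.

Under each hypothesis, the probability of the observed sequence is: P(data | r = 1) = (1/5)(0/4) = 0; P(data | r = 2) = (2/5)(1/4) = 1/10; P(data | r = 3) = (3/5)(2/4) = 3/10; P(data | r = 4) = (4/5)(3/4) = 3/5.
Multiplying each by its prior: 1/4 · 0 = 0, 1/4 · 1/10 = 1/40, 1/4 · 3/10 = 3/40, 1/4 · 3/5 = 3/20; with total 1/4.
So P(r = 3 | data) = (3/40) / (1/4) = 3/10.

0.3000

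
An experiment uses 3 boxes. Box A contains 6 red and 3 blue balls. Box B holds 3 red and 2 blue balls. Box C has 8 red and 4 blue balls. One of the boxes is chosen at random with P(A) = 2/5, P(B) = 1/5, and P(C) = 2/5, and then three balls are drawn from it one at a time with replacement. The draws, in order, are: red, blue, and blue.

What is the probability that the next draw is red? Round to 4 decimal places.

0.6504

For each hypothesis, P(data | H) works out to: P(data | box A) = (6/9)(3/9)(3/9) = 0.074074; P(data | box B) = (3/5)(2/5)(2/5) = 0.096; P(data | box C) = (8/12)(4/12)(4/12) = 0.074074.
The prior-weighted likelihoods are 2/5 · 0.074074 = 0.02963, 1/5 · 0.096 = 0.0192, 2/5 · 0.074074 = 0.02963; with total 0.078459.
Normalising, the posterior is P(box A | data) = 0.37764, P(box B | data) = 0.24471, P(box C | data) = 0.37764.
The predictive probability is P(red next | data) = (2/3)(0.37764) + (3/5)(0.24471) + (2/3)(0.37764) = 0.65035.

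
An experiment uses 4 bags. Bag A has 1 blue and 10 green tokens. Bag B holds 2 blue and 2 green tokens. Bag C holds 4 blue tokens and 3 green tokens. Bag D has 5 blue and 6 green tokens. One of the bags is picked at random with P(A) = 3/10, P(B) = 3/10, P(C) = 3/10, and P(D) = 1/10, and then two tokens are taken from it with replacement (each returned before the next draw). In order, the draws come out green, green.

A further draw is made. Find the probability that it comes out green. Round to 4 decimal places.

0.7424

For each hypothesis, P(data | H) works out to: P(data | bag A) = (10/11)(10/11) = 0.82645; P(data | bag B) = (2/4)(2/4) = 0.25; P(data | bag C) = (3/7)(3/7) = 0.18367; P(data | bag D) = (6/11)(6/11) = 0.29752.
Weighting by the prior gives 3/10 · 0.82645 = 0.24793, 3/10 · 0.25 = 0.075, 3/10 · 0.18367 = 0.055102, 1/10 · 0.29752 = 0.029752; summing to 0.40779.
Dividing through by the total gives posterior P(bag A | data) = 0.608, P(bag B | data) = 0.18392, P(bag C | data) = 0.13512, P(bag D | data) = 0.07296.
Averaging over the posterior, P(green next | data) = (10/11)(0.608) + (1/2)(0.18392) + (3/7)(0.13512) + (6/11)(0.07296) = 0.74239.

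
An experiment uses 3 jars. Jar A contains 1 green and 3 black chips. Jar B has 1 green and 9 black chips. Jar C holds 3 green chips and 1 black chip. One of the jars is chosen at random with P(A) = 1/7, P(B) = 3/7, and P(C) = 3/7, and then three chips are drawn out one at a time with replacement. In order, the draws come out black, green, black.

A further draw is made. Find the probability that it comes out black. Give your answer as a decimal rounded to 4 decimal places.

0.6854

For each hypothesis, P(data | H) works out to: P(data | jar A) = (3/4)(1/4)(3/4) = 0.14062; P(data | jar B) = (9/10)(1/10)(9/10) = 0.081; P(data | jar C) = (1/4)(3/4)(1/4) = 0.046875.
Weighting by the prior gives 1/7 · 0.14062 = 0.020089, 3/7 · 0.081 = 0.034714, 3/7 · 0.046875 = 0.020089; summing to 0.074893.
Normalising, the posterior is P(jar A | data) = 0.26824, P(jar B | data) = 0.46352, P(jar C | data) = 0.26824.
So P(black next | data) = Σ P(black next | H) P(H | data) = (3/4)(0.26824) + (9/10)(0.46352) + (1/4)(0.26824) = 0.68541.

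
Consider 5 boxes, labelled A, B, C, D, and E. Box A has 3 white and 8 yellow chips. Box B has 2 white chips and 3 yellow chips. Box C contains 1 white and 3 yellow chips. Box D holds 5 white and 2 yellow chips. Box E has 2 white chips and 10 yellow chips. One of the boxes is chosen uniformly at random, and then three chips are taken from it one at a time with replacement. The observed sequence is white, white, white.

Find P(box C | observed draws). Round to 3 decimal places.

For each hypothesis, P(data | H) works out to: P(data | box A) = (3/11)(3/11)(3/11) = 0.020285; P(data | box B) = (2/5)(2/5)(2/5) = 0.064; P(data | box C) = (1/4)(1/4)(1/4) = 0.015625; P(data | box D) = (5/7)(5/7)(5/7) = 0.36443; P(data | box E) = (2/12)(2/12)(2/12) = 0.0046296.
The prior-weighted likelihoods are 1/5 · 0.020285 = 0.0040571, 1/5 · 0.064 = 0.0128, 1/5 · 0.015625 = 0.003125, 1/5 · 0.36443 = 0.072886, 1/5 · 0.0046296 = 0.00092593; these sum to 0.093794.
Hence P(box C | data) = (0.003125) / (0.093794) = 0.033318.

0.033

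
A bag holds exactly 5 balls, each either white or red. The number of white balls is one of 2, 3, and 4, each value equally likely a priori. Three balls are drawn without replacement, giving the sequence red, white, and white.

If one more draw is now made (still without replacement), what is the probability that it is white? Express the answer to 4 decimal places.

Compute the likelihood of the observed sequence for each case: P(data | r = 2) = (3/5)(2/4)(1/3) = 1/10; P(data | r = 3) = (2/5)(3/4)(2/3) = 1/5; P(data | r = 4) = (1/5)(4/4)(3/3) = 1/5.
The prior-weighted likelihoods are 1/3 · 1/10 = 1/30, 1/3 · 1/5 = 1/15, 1/3 · 1/5 = 1/15; summing to 1/6.
The posterior is then P(r = 2 | data) = 1/5, P(r = 3 | data) = 2/5, P(r = 4 | data) = 2/5.
The predictive probability is P(white next | data) = (0)(1/5) + (1/2)(2/5) + (1)(2/5) = 3/5.

0.6000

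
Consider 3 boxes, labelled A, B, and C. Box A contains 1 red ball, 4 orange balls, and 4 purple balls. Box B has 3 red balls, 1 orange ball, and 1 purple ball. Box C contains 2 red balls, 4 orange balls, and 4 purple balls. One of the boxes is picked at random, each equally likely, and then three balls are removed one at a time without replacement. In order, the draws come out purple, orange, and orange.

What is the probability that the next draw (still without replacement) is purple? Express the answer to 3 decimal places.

For each hypothesis, P(data | H) works out to: P(data | box A) = (4/9)(4/8)(3/7) = 2/21; P(data | box B) = (1/5)(1/4)(0/3) = 0; P(data | box C) = (4/10)(4/9)(3/8) = 1/15.
Multiplying each by its prior: 1/3 · 2/21 = 2/63, 1/3 · 0 = 0, 1/3 · 1/15 = 1/45; with total 17/315.
Dividing through by the total gives posterior P(box A | data) = 10/17, P(box B | data) = 0, P(box C | data) = 7/17.
So P(purple next | data) = Σ P(purple next | H) P(H | data) = (1/2)(10/17) + (3/7)(7/17) = 8/17.

0.471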